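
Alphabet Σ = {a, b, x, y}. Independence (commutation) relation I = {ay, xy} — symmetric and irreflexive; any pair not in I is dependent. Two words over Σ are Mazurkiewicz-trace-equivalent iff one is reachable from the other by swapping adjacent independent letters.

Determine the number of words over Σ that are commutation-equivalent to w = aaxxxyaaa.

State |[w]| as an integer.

9

#0=a has no predecessor
#1=a depends on [0:a]
#2=x depends on [1:a]
#3=x depends on [2:x]
#4=x depends on [3:x]
#5=y has no predecessor
#6=a depends on [4:x]
#7=a depends on [6:a]
#8=a depends on [7:a]
sources: [0:a, 5:y]
N(rest) = Σ N(rest − s) over sources s of rest; N(one piece) = 1:
  size 1 → [5]=1  [8]=1
  size 2 → [5,8]=2  [7,8]=1
  size 3 → [5,7,8]=3  [6,7,8]=1
  size 4 → [4,6,7,8]=1  [5,6,7,8]=4
  size 5 → [3,4,6,7,8]=1  [4,5,6,7,8]=5
  size 6 → [2,3,4,6,7,8]=1  [3,4,5,6,7,8]=6
  size 7 → [1,2,3,4,6,7,8]=1  [2,3,4,5,6,7,8]=7
  first=0(a) contributes 8
  first=5(y) contributes 1
|[w]| = 9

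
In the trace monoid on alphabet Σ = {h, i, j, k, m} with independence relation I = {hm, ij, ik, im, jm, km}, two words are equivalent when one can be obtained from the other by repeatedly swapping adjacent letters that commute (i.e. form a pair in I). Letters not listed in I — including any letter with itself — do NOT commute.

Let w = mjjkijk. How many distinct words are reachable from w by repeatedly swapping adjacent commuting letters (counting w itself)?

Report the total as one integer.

42

0(m) covers ∅
1(j) covers ∅
2(j) covers 1:j
3(k) covers 2:j
4(i) covers ∅
5(j) covers 3:k
6(k) covers 5:j
floor of heap: 0:m, 1:j, 4:i
completions by unplaced set U, small U first (add the entries for U minus each lowest piece of U):
  |U|=1: {0}:1  {4}:1  {6}:1
  |U|=2: {0,4}:2  {0,6}:2  {4,6}:2  {5,6}:1
  |U|=3: {0,4,6}:6  {0,5,6}:3  {3,5,6}:1  {4,5,6}:3
  |U|=4: {0,3,5,6}:4  {0,4,5,6}:12  {2,3,5,6}:1  {3,4,5,6}:4
  |U|=5: {0,2,3,5,6}:5  {0,3,4,5,6}:20  {1,2,3,5,6}:1  {2,3,4,5,6}:5
  start at 0(m): 6
  start at 1(j): 30
  start at 4(i): 6
sum over floor = 42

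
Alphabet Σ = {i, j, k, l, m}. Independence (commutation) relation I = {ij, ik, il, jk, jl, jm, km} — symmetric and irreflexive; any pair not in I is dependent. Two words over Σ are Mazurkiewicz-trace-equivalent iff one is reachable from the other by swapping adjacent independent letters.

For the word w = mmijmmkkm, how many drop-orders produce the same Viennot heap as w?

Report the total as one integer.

drop 0:m onto floor
drop 1:m onto {0:m}
drop 2:i onto {1:m}
drop 3:j onto floor
drop 4:m onto {2:i}
drop 5:m onto {4:m}
drop 6:k onto floor
drop 7:k onto {6:k}
drop 8:m onto {5:m}
ground layer = {0:m, 3:j, 6:k}
drop-orders for the pieces not yet dropped (sum over which currently-grounded one goes next):
  1 to go: {3} 1  {7} 1  {8} 1
  2 to go: {3,7} 2  {3,8} 2  {5,8} 1  {6,7} 1  {7,8} 2
  3 to go: {3,5,8} 3  {3,6,7} 3  {3,7,8} 6  {4,5,8} 1  {5,7,8} 3  {6,7,8} 3
  4 to go: {2,4,5,8} 1  {3,4,5,8} 4  {3,5,7,8} 12  {3,6,7,8} 12  {4,5,7,8} 4  {5,6,7,8} 6
  5 to go: {1,2,4,5,8} 1  {2,3,4,5,8} 5  {2,4,5,7,8} 5  {3,4,5,7,8} 20  {3,5,6,7,8} 30  {4,5,6,7,8} 10
  6 to go: {0,1,2,4,5,8} 1  {1,2,3,4,5,8} 6  {1,2,4,5,7,8} 6  {2,3,4,5,7,8} 30  {2,4,5,6,7,8} 15  {3,4,5,6,7,8} 60
  7 to go: {0,1,2,3,4,5,8} 7  {0,1,2,4,5,7,8} 7  {1,2,3,4,5,7,8} 42  {1,2,4,5,6,7,8} 21  {2,3,4,5,6,7,8} 105
  if 0:m drops first: 168 orders
  if 3:j drops first: 28 orders
  if 6:k drops first: 56 orders
heap linearizations: 252

252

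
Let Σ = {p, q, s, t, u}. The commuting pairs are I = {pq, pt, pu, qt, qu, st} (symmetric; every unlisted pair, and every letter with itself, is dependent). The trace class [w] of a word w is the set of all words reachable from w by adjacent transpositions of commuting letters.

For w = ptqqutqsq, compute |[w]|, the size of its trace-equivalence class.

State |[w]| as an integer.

piece 0:p — minimal
piece 1:t — minimal
piece 2:q — minimal
piece 3:q rests on {2:q}
piece 4:u rests on {1:t}
piece 5:t rests on {4:u}
piece 6:q rests on {3:q}
piece 7:s rests on {0:p, 4:u, 6:q}
piece 8:q rests on {7:s}
minimal pieces: {0:p, 1:t, 2:q}
ways to finish when only these pieces remain (= sum over removing one remaining piece with nothing left below it):
  1 left: {5}→1  {8}→1
  2 left: {5,8}→2  {7,8}→1
  3 left: {0,7,8}→1  {5,7,8}→3  {6,7,8}→1
  4 left: {0,5,7,8}→4  {0,6,7,8}→2  {3,6,7,8}→1  {4,5,7,8}→3  {5,6,7,8}→4
  5 left: {0,3,6,7,8}→3  {0,4,5,7,8}→7  {0,5,6,7,8}→10  {1,4,5,7,8}→3  {2,3,6,7,8}→1  {3,5,6,7,8}→5  {4,5,6,7,8}→7
  6 left: {0,1,4,5,7,8}→10  {0,2,3,6,7,8}→4  {0,3,5,6,7,8}→18  {0,4,5,6,7,8}→24  {1,4,5,6,7,8}→10  {2,3,5,6,7,8}→6  {3,4,5,6,7,8}→12
  7 left: {0,1,4,5,6,7,8}→44  {0,2,3,5,6,7,8}→28  {0,3,4,5,6,7,8}→54  {1,3,4,5,6,7,8}→22  {2,3,4,5,6,7,8}→18
  placing 0:p first → 40 extensions
  placing 1:t first → 100 extensions
  placing 2:q first → 120 extensions
total linear extensions = 260

260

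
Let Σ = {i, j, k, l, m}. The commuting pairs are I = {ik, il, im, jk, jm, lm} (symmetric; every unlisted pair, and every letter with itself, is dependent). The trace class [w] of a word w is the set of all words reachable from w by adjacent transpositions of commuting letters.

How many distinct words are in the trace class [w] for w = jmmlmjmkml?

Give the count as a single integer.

115

drop 0:j onto floor
drop 1:m onto floor
drop 2:m onto {1:m}
drop 3:l onto {0:j}
drop 4:m onto {2:m}
drop 5:j onto {3:l}
drop 6:m onto {4:m}
drop 7:k onto {3:l, 6:m}
drop 8:m onto {7:k}
drop 9:l onto {5:j, 7:k}
ground layer = {0:j, 1:m}
drop-orders for the pieces not yet dropped (sum over which currently-grounded one goes next):
  1 to go: {8} 1  {9} 1
  2 to go: {5,9} 1  {8,9} 2
  3 to go: {5,8,9} 3  {7,8,9} 2
  4 to go: {5,7,8,9} 5  {6,7,8,9} 2
  5 to go: {3,5,7,8,9} 5  {4,6,7,8,9} 2  {5,6,7,8,9} 7
  6 to go: {0,3,5,7,8,9} 5  {2,4,6,7,8,9} 2  {3,5,6,7,8,9} 12  {4,5,6,7,8,9} 9
  7 to go: {0,3,5,6,7,8,9} 17  {1,2,4,6,7,8,9} 2  {2,4,5,6,7,8,9} 11  {3,4,5,6,7,8,9} 21
  8 to go: {0,3,4,5,6,7,8,9} 38  {1,2,4,5,6,7,8,9} 13  {2,3,4,5,6,7,8,9} 32
  if 0:j drops first: 45 orders
  if 1:m drops first: 70 orders
heap linearizations: 115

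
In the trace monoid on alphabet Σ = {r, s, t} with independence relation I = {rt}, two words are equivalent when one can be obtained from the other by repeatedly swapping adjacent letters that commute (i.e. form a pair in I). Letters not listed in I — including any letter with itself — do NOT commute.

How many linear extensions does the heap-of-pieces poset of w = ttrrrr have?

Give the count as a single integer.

15

#0=t has no predecessor
#1=t depends on [0:t]
#2=r has no predecessor
#3=r depends on [2:r]
#4=r depends on [3:r]
#5=r depends on [4:r]
sources: [0:t, 2:r]
N(rest) = Σ N(rest − s) over sources s of rest; N(one piece) = 1:
  size 1 → [1]=1  [5]=1
  size 2 → [0,1]=1  [1,5]=2  [4,5]=1
  size 3 → [0,1,5]=3  [1,4,5]=3  [3,4,5]=1
  size 4 → [0,1,4,5]=6  [1,3,4,5]=4  [2,3,4,5]=1
  first=0(t) contributes 5
  first=2(r) contributes 10
|[w]| = 15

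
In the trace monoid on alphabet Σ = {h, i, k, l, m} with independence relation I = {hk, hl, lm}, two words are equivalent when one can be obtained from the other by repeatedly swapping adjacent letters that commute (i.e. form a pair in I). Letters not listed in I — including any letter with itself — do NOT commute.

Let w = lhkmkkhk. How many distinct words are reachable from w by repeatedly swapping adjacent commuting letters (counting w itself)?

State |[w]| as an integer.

12

0(l) covers ∅
1(h) covers ∅
2(k) covers 0:l
3(m) covers 1:h, 2:k
4(k) covers 3:m
5(k) covers 4:k
6(h) covers 3:m
7(k) covers 5:k
floor of heap: 0:l, 1:h
completions by unplaced set U, small U first (add the entries for U minus each lowest piece of U):
  |U|=1: {6}:1  {7}:1
  |U|=2: {5,7}:1  {6,7}:2
  |U|=3: {4,5,7}:1  {5,6,7}:3
  |U|=4: {4,5,6,7}:4
  |U|=5: {3,4,5,6,7}:4
  |U|=6: {1,3,4,5,6,7}:4  {2,3,4,5,6,7}:4
  start at 0(l): 8
  start at 1(h): 4
sum over floor = 12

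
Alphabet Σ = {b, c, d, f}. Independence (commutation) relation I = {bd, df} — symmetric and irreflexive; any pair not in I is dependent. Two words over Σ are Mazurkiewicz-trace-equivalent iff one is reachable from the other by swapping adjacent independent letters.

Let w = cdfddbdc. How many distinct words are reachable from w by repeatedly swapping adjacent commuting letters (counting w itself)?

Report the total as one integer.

#0=c has no predecessor
#1=d depends on [0:c]
#2=f depends on [0:c]
#3=d depends on [1:d]
#4=d depends on [3:d]
#5=b depends on [2:f]
#6=d depends on [4:d]
#7=c depends on [5:b, 6:d]
sources: [0:c]
N(rest) = Σ N(rest − s) over sources s of rest; N(one piece) = 1:
  size 1 → [7]=1
  size 2 → [5,7]=1  [6,7]=1
  size 3 → [2,5,7]=1  [4,6,7]=1  [5,6,7]=2
  size 4 → [2,5,6,7]=3  [3,4,6,7]=1  [4,5,6,7]=3
  size 5 → [1,3,4,6,7]=1  [2,4,5,6,7]=6  [3,4,5,6,7]=4
  size 6 → [1,3,4,5,6,7]=5  [2,3,4,5,6,7]=10
  first=0(c) contributes 15

15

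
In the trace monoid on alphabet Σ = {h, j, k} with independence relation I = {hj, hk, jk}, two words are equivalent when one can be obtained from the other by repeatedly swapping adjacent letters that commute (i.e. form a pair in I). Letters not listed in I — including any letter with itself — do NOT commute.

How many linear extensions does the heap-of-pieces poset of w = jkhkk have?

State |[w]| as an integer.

20

#0=j has no predecessor
#1=k has no predecessor
#2=h has no predecessor
#3=k depends on [1:k]
#4=k depends on [3:k]
sources: [0:j, 1:k, 2:h]
N(rest) = Σ N(rest − s) over sources s of rest; N(one piece) = 1:
  size 1 → [0]=1  [2]=1  [4]=1
  size 2 → [0,2]=2  [0,4]=2  [2,4]=2  [3,4]=1
  size 3 → [0,2,4]=6  [0,3,4]=3  [1,3,4]=1  [2,3,4]=3
  first=0(j) contributes 4
  first=1(k) contributes 12
  first=2(h) contributes 4
|[w]| = 20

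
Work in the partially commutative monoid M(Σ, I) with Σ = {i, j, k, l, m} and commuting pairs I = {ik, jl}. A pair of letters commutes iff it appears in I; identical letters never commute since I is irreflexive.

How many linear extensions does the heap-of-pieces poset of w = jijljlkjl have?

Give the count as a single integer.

12

0(j) covers ∅
1(i) covers 0:j
2(j) covers 1:i
3(l) covers 1:i
4(j) covers 2:j
5(l) covers 3:l
6(k) covers 4:j, 5:l
7(j) covers 6:k
8(l) covers 6:k
floor of heap: 0:j
completions by unplaced set U, small U first (add the entries for U minus each lowest piece of U):
  |U|=1: {7}:1  {8}:1
  |U|=2: {7,8}:2
  |U|=3: {6,7,8}:2
  |U|=4: {4,6,7,8}:2  {5,6,7,8}:2
  |U|=5: {2,4,6,7,8}:2  {3,5,6,7,8}:2  {4,5,6,7,8}:4
  |U|=6: {2,4,5,6,7,8}:6  {3,4,5,6,7,8}:6
  |U|=7: {2,3,4,5,6,7,8}:12
  start at 0(j): 12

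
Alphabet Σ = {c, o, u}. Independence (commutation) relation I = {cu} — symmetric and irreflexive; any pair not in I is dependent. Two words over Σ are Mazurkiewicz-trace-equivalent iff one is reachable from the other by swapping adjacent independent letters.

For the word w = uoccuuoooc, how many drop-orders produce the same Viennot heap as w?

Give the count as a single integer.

6

drop 0:u onto floor
drop 1:o onto {0:u}
drop 2:c onto {1:o}
drop 3:c onto {2:c}
drop 4:u onto {1:o}
drop 5:u onto {4:u}
drop 6:o onto {3:c, 5:u}
drop 7:o onto {6:o}
drop 8:o onto {7:o}
drop 9:c onto {8:o}
ground layer = {0:u}
drop-orders for the pieces not yet dropped (sum over which currently-grounded one goes next):
  1 to go: {9} 1
  2 to go: {8,9} 1
  3 to go: {7,8,9} 1
  4 to go: {6,7,8,9} 1
  5 to go: {3,6,7,8,9} 1  {5,6,7,8,9} 1
  6 to go: {2,3,6,7,8,9} 1  {3,5,6,7,8,9} 2  {4,5,6,7,8,9} 1
  7 to go: {2,3,5,6,7,8,9} 3  {3,4,5,6,7,8,9} 3
  8 to go: {2,3,4,5,6,7,8,9} 6
  if 0:u drops first: 6 orders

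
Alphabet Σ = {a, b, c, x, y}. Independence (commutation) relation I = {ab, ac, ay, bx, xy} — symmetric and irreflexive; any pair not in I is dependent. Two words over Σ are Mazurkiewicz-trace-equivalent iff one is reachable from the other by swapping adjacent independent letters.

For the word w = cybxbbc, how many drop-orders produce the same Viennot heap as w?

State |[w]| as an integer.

#0=c has no predecessor
#1=y depends on [0:c]
#2=b depends on [1:y]
#3=x depends on [0:c]
#4=b depends on [2:b]
#5=b depends on [4:b]
#6=c depends on [3:x, 5:b]
sources: [0:c]
N(rest) = Σ N(rest − s) over sources s of rest; N(one piece) = 1:
  size 1 → [6]=1
  size 2 → [3,6]=1  [5,6]=1
  size 3 → [3,5,6]=2  [4,5,6]=1
  size 4 → [2,4,5,6]=1  [3,4,5,6]=3
  size 5 → [1,2,4,5,6]=1  [2,3,4,5,6]=4
  first=0(c) contributes 5

5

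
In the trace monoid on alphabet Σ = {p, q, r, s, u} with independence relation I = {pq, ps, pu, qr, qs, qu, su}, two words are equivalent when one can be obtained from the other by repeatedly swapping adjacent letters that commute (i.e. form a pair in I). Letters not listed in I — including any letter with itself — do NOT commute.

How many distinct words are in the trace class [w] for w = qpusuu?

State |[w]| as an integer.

120

drop 0:q onto floor
drop 1:p onto floor
drop 2:u onto floor
drop 3:s onto floor
drop 4:u onto {2:u}
drop 5:u onto {4:u}
ground layer = {0:q, 1:p, 2:u, 3:s}
drop-orders for the pieces not yet dropped (sum over which currently-grounded one goes next):
  1 to go: {0} 1  {1} 1  {3} 1  {5} 1
  2 to go: {0,1} 2  {0,3} 2  {0,5} 2  {1,3} 2  {1,5} 2  {3,5} 2  {4,5} 1
  3 to go: {0,1,3} 6  {0,1,5} 6  {0,3,5} 6  {0,4,5} 3  {1,3,5} 6  {1,4,5} 3  {2,4,5} 1  {3,4,5} 3
  4 to go: {0,1,3,5} 24  {0,1,4,5} 12  {0,2,4,5} 4  {0,3,4,5} 12  {1,2,4,5} 4  {1,3,4,5} 12  {2,3,4,5} 4
  if 0:q drops first: 20 orders
  if 1:p drops first: 20 orders
  if 2:u drops first: 60 orders
  if 3:s drops first: 20 orders
heap linearizations: 120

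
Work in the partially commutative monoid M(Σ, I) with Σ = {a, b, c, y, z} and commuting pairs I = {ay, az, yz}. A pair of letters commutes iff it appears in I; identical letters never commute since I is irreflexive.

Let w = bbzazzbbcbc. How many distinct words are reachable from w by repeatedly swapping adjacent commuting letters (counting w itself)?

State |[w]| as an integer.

4

#0=b has no predecessor
#1=b depends on [0:b]
#2=z depends on [1:b]
#3=a depends on [1:b]
#4=z depends on [2:z]
#5=z depends on [4:z]
#6=b depends on [3:a, 5:z]
#7=b depends on [6:b]
#8=c depends on [7:b]
#9=b depends on [8:c]
#10=c depends on [9:b]
sources: [0:b]
N(rest) = Σ N(rest − s) over sources s of rest; N(one piece) = 1:
  size 1 → [10]=1
  size 2 → [9,10]=1
  size 3 → [8,9,10]=1
  size 4 → [7,8,9,10]=1
  size 5 → [6,7,8,9,10]=1
  size 6 → [3,6,7,8,9,10]=1  [5,6,7,8,9,10]=1
  size 7 → [3,5,6,7,8,9,10]=2  [4,5,6,7,8,9,10]=1
  size 8 → [2,4,5,6,7,8,9,10]=1  [3,4,5,6,7,8,9,10]=3
  size 9 → [2,3,4,5,6,7,8,9,10]=4
  first=0(b) contributes 4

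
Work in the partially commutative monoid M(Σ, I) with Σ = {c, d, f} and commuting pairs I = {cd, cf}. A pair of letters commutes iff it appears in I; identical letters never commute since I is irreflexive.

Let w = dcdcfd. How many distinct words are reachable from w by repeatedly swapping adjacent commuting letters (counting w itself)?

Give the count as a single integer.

15

drop 0:d onto floor
drop 1:c onto floor
drop 2:d onto {0:d}
drop 3:c onto {1:c}
drop 4:f onto {2:d}
drop 5:d onto {4:f}
ground layer = {0:d, 1:c}
drop-orders for the pieces not yet dropped (sum over which currently-grounded one goes next):
  1 to go: {3} 1  {5} 1
  2 to go: {1,3} 1  {3,5} 2  {4,5} 1
  3 to go: {1,3,5} 3  {2,4,5} 1  {3,4,5} 3
  4 to go: {0,2,4,5} 1  {1,3,4,5} 6  {2,3,4,5} 4
  if 0:d drops first: 10 orders
  if 1:c drops first: 5 orders
heap linearizations: 15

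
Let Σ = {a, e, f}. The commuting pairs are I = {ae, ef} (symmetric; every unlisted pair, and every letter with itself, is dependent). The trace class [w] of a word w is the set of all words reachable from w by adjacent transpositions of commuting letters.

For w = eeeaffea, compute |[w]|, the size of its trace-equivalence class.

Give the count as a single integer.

#0=e has no predecessor
#1=e depends on [0:e]
#2=e depends on [1:e]
#3=a has no predecessor
#4=f depends on [3:a]
#5=f depends on [4:f]
#6=e depends on [2:e]
#7=a depends on [5:f]
sources: [0:e, 3:a]
N(rest) = Σ N(rest − s) over sources s of rest; N(one piece) = 1:
  size 1 → [6]=1  [7]=1
  size 2 → [2,6]=1  [5,7]=1  [6,7]=2
  size 3 → [1,2,6]=1  [2,6,7]=3  [4,5,7]=1  [5,6,7]=3
  size 4 → [0,1,2,6]=1  [1,2,6,7]=4  [2,5,6,7]=6  [3,4,5,7]=1  [4,5,6,7]=4
  size 5 → [0,1,2,6,7]=5  [1,2,5,6,7]=10  [2,4,5,6,7]=10  [3,4,5,6,7]=5
  size 6 → [0,1,2,5,6,7]=15  [1,2,4,5,6,7]=20  [2,3,4,5,6,7]=15
  first=0(e) contributes 35
  first=3(a) contributes 35
|[w]| = 70

70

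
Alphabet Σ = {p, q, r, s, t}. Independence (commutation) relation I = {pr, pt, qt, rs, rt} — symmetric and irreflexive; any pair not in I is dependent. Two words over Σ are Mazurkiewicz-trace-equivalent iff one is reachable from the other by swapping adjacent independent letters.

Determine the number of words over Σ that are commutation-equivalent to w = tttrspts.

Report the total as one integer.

#0=t has no predecessor
#1=t depends on [0:t]
#2=t depends on [1:t]
#3=r has no predecessor
#4=s depends on [2:t]
#5=p depends on [4:s]
#6=t depends on [4:s]
#7=s depends on [5:p, 6:t]
sources: [0:t, 3:r]
N(rest) = Σ N(rest − s) over sources s of rest; N(one piece) = 1:
  size 1 → [3]=1  [7]=1
  size 2 → [3,7]=2  [5,7]=1  [6,7]=1
  size 3 → [3,5,7]=3  [3,6,7]=3  [5,6,7]=2
  size 4 → [3,5,6,7]=8  [4,5,6,7]=2
  size 5 → [2,4,5,6,7]=2  [3,4,5,6,7]=10
  size 6 → [1,2,4,5,6,7]=2  [2,3,4,5,6,7]=12
  first=0(t) contributes 14
  first=3(r) contributes 2
|[w]| = 16

16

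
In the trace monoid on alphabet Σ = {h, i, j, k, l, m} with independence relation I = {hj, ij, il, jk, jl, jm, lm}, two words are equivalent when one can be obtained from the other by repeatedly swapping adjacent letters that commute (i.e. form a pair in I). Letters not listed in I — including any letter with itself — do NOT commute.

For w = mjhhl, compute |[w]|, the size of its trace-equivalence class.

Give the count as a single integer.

piece 0:m — minimal
piece 1:j — minimal
piece 2:h rests on {0:m}
piece 3:h rests on {2:h}
piece 4:l rests on {3:h}
minimal pieces: {0:m, 1:j}
ways to finish when only these pieces remain (= sum over removing one remaining piece with nothing left below it):
  1 left: {1}→1  {4}→1
  2 left: {1,4}→2  {3,4}→1
  3 left: {1,3,4}→3  {2,3,4}→1
  placing 0:m first → 4 extensions
  placing 1:j first → 1 extensions
total linear extensions = 5

5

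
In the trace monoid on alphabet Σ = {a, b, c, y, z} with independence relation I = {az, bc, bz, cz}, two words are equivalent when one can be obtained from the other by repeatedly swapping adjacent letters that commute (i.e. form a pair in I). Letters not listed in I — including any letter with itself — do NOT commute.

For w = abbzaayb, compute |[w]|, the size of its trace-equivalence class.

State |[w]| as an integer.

6

piece 0:a — minimal
piece 1:b rests on {0:a}
piece 2:b rests on {1:b}
piece 3:z — minimal
piece 4:a rests on {2:b}
piece 5:a rests on {4:a}
piece 6:y rests on {3:z, 5:a}
piece 7:b rests on {6:y}
minimal pieces: {0:a, 3:z}
ways to finish when only these pieces remain (= sum over removing one remaining piece with nothing left below it):
  1 left: {7}→1
  2 left: {6,7}→1
  3 left: {3,6,7}→1  {5,6,7}→1
  4 left: {3,5,6,7}→2  {4,5,6,7}→1
  5 left: {2,4,5,6,7}→1  {3,4,5,6,7}→3
  6 left: {1,2,4,5,6,7}→1  {2,3,4,5,6,7}→4
  placing 0:a first → 5 extensions
  placing 3:z first → 1 extensions
total linear extensions = 6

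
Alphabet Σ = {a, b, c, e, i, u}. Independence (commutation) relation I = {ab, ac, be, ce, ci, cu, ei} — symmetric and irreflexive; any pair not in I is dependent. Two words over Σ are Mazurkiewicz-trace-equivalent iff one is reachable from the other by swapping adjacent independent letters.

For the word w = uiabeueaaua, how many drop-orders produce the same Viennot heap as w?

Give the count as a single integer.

drop 0:u onto floor
drop 1:i onto {0:u}
drop 2:a onto {1:i}
drop 3:b onto {1:i}
drop 4:e onto {2:a}
drop 5:u onto {3:b, 4:e}
drop 6:e onto {5:u}
drop 7:a onto {6:e}
drop 8:a onto {7:a}
drop 9:u onto {8:a}
drop 10:a onto {9:u}
ground layer = {0:u}
drop-orders for the pieces not yet dropped (sum over which currently-grounded one goes next):
  1 to go: {10} 1
  2 to go: {9,10} 1
  3 to go: {8,9,10} 1
  4 to go: {7,8,9,10} 1
  5 to go: {6,7,8,9,10} 1
  6 to go: {5,6,7,8,9,10} 1
  7 to go: {3,5,6,7,8,9,10} 1  {4,5,6,7,8,9,10} 1
  8 to go: {2,4,5,6,7,8,9,10} 1  {3,4,5,6,7,8,9,10} 2
  9 to go: {2,3,4,5,6,7,8,9,10} 3
  if 0:u drops first: 3 orders

3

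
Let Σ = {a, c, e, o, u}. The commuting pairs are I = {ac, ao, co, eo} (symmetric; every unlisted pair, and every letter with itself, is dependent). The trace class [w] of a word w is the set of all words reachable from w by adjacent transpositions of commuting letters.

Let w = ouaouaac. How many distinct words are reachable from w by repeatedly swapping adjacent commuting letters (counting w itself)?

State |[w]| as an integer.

6

#0=o has no predecessor
#1=u depends on [0:o]
#2=a depends on [1:u]
#3=o depends on [1:u]
#4=u depends on [2:a, 3:o]
#5=a depends on [4:u]
#6=a depends on [5:a]
#7=c depends on [4:u]
sources: [0:o]
N(rest) = Σ N(rest − s) over sources s of rest; N(one piece) = 1:
  size 1 → [6]=1  [7]=1
  size 2 → [5,6]=1  [6,7]=2
  size 3 → [5,6,7]=3
  size 4 → [4,5,6,7]=3
  size 5 → [2,4,5,6,7]=3  [3,4,5,6,7]=3
  size 6 → [2,3,4,5,6,7]=6
  first=0(o) contributes 6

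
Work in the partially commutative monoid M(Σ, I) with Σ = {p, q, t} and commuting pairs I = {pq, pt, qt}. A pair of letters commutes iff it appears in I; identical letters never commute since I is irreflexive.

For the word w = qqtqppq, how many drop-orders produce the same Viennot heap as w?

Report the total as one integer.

drop 0:q onto floor
drop 1:q onto {0:q}
drop 2:t onto floor
drop 3:q onto {1:q}
drop 4:p onto floor
drop 5:p onto {4:p}
drop 6:q onto {3:q}
ground layer = {0:q, 2:t, 4:p}
drop-orders for the pieces not yet dropped (sum over which currently-grounded one goes next):
  1 to go: {2} 1  {5} 1  {6} 1
  2 to go: {2,5} 2  {2,6} 2  {3,6} 1  {4,5} 1  {5,6} 2
  3 to go: {1,3,6} 1  {2,3,6} 3  {2,4,5} 3  {2,5,6} 6  {3,5,6} 3  {4,5,6} 3
  4 to go: {0,1,3,6} 1  {1,2,3,6} 4  {1,3,5,6} 4  {2,3,5,6} 12  {2,4,5,6} 12  {3,4,5,6} 6
  5 to go: {0,1,2,3,6} 5  {0,1,3,5,6} 5  {1,2,3,5,6} 20  {1,3,4,5,6} 10  {2,3,4,5,6} 30
  if 0:q drops first: 60 orders
  if 2:t drops first: 15 orders
  if 4:p drops first: 30 orders
heap linearizations: 105

105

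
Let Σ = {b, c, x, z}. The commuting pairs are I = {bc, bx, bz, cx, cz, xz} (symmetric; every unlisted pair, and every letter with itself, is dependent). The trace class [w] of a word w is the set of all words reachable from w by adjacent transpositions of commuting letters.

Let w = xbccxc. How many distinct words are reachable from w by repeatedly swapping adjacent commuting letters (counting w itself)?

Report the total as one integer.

60

0(x) covers ∅
1(b) covers ∅
2(c) covers ∅
3(c) covers 2:c
4(x) covers 0:x
5(c) covers 3:c
floor of heap: 0:x, 1:b, 2:c
completions by unplaced set U, small U first (add the entries for U minus each lowest piece of U):
  |U|=1: {1}:1  {4}:1  {5}:1
  |U|=2: {0,4}:1  {1,4}:2  {1,5}:2  {3,5}:1  {4,5}:2
  |U|=3: {0,1,4}:3  {0,4,5}:3  {1,3,5}:3  {1,4,5}:6  {2,3,5}:1  {3,4,5}:3
  |U|=4: {0,1,4,5}:12  {0,3,4,5}:6  {1,2,3,5}:4  {1,3,4,5}:12  {2,3,4,5}:4
  start at 0(x): 20
  start at 1(b): 10
  start at 2(c): 30
sum over floor = 60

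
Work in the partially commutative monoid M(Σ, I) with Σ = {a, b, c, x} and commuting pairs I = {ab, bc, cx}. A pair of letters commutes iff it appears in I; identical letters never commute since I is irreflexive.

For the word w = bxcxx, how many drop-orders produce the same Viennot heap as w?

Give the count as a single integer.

0(b) covers ∅
1(x) covers 0:b
2(c) covers ∅
3(x) covers 1:x
4(x) covers 3:x
floor of heap: 0:b, 2:c
completions by unplaced set U, small U first (add the entries for U minus each lowest piece of U):
  |U|=1: {2}:1  {4}:1
  |U|=2: {2,4}:2  {3,4}:1
  |U|=3: {1,3,4}:1  {2,3,4}:3
  start at 0(b): 4
  start at 2(c): 1
sum over floor = 5

5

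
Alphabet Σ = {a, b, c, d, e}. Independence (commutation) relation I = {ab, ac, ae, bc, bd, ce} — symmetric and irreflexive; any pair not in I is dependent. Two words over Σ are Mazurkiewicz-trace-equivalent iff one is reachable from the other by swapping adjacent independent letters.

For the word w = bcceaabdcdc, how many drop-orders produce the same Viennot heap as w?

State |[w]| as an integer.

570

drop 0:b onto floor
drop 1:c onto floor
drop 2:c onto {1:c}
drop 3:e onto {0:b}
drop 4:a onto floor
drop 5:a onto {4:a}
drop 6:b onto {3:e}
drop 7:d onto {2:c, 3:e, 5:a}
drop 8:c onto {7:d}
drop 9:d onto {8:c}
drop 10:c onto {9:d}
ground layer = {0:b, 1:c, 4:a}
drop-orders for the pieces not yet dropped (sum over which currently-grounded one goes next):
  1 to go: {6} 1  {10} 1
  2 to go: {6,10} 2  {9,10} 1
  3 to go: {6,9,10} 3  {8,9,10} 1
  4 to go: {6,8,9,10} 4  {7,8,9,10} 1
  5 to go: {2,7,8,9,10} 1  {5,7,8,9,10} 1  {6,7,8,9,10} 5
  6 to go: {1,2,7,8,9,10} 1  {2,5,7,8,9,10} 2  {2,6,7,8,9,10} 6  {3,6,7,8,9,10} 5  {4,5,7,8,9,10} 1  {5,6,7,8,9,10} 6
  7 to go: {0,3,6,7,8,9,10} 5  {1,2,5,7,8,9,10} 3  {1,2,6,7,8,9,10} 7  {2,3,6,7,8,9,10} 11  {2,4,5,7,8,9,10} 3  {2,5,6,7,8,9,10} 14  {3,5,6,7,8,9,10} 11  {4,5,6,7,8,9,10} 7
  8 to go: {0,2,3,6,7,8,9,10} 16  {0,3,5,6,7,8,9,10} 16  {1,2,3,6,7,8,9,10} 18  {1,2,4,5,7,8,9,10} 6  {1,2,5,6,7,8,9,10} 24  {2,3,5,6,7,8,9,10} 36  {2,4,5,6,7,8,9,10} 24  {3,4,5,6,7,8,9,10} 18
  9 to go: {0,1,2,3,6,7,8,9,10} 34  {0,2,3,5,6,7,8,9,10} 68  {0,3,4,5,6,7,8,9,10} 34  {1,2,3,5,6,7,8,9,10} 78  {1,2,4,5,6,7,8,9,10} 54  {2,3,4,5,6,7,8,9,10} 78
  if 0:b drops first: 210 orders
  if 1:c drops first: 180 orders
  if 4:a drops first: 180 orders
heap linearizations: 570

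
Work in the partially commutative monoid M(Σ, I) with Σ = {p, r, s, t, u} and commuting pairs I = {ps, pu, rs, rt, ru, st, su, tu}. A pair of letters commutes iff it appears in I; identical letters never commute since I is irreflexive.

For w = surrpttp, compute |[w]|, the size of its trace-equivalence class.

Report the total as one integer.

56

0(s) covers ∅
1(u) covers ∅
2(r) covers ∅
3(r) covers 2:r
4(p) covers 3:r
5(t) covers 4:p
6(t) covers 5:t
7(p) covers 6:t
floor of heap: 0:s, 1:u, 2:r
completions by unplaced set U, small U first (add the entries for U minus each lowest piece of U):
  |U|=1: {0}:1  {1}:1  {7}:1
  |U|=2: {0,1}:2  {0,7}:2  {1,7}:2  {6,7}:1
  |U|=3: {0,1,7}:6  {0,6,7}:3  {1,6,7}:3  {5,6,7}:1
  |U|=4: {0,1,6,7}:12  {0,5,6,7}:4  {1,5,6,7}:4  {4,5,6,7}:1
  |U|=5: {0,1,5,6,7}:20  {0,4,5,6,7}:5  {1,4,5,6,7}:5  {3,4,5,6,7}:1
  |U|=6: {0,1,4,5,6,7}:30  {0,3,4,5,6,7}:6  {1,3,4,5,6,7}:6  {2,3,4,5,6,7}:1
  start at 0(s): 7
  start at 1(u): 7
  start at 2(r): 42
sum over floor = 56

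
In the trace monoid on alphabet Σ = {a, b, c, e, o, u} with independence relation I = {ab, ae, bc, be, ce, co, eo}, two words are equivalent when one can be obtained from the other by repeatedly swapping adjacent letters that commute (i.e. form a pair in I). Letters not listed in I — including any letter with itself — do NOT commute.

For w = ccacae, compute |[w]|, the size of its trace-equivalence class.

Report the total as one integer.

0(c) covers ∅
1(c) covers 0:c
2(a) covers 1:c
3(c) covers 2:a
4(a) covers 3:c
5(e) covers ∅
floor of heap: 0:c, 5:e
completions by unplaced set U, small U first (add the entries for U minus each lowest piece of U):
  |U|=1: {4}:1  {5}:1
  |U|=2: {3,4}:1  {4,5}:2
  |U|=3: {2,3,4}:1  {3,4,5}:3
  |U|=4: {1,2,3,4}:1  {2,3,4,5}:4
  start at 0(c): 5
  start at 5(e): 1
sum over floor = 6

6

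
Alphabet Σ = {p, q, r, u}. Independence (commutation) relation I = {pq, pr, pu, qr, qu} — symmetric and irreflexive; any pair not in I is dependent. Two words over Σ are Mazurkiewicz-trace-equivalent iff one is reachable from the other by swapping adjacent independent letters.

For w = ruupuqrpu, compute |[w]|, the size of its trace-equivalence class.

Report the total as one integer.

0(r) covers ∅
1(u) covers 0:r
2(u) covers 1:u
3(p) covers ∅
4(u) covers 2:u
5(q) covers ∅
6(r) covers 4:u
7(p) covers 3:p
8(u) covers 6:r
floor of heap: 0:r, 3:p, 5:q
completions by unplaced set U, small U first (add the entries for U minus each lowest piece of U):
  |U|=1: {5}:1  {7}:1  {8}:1
  |U|=2: {3,7}:1  {5,7}:2  {5,8}:2  {6,8}:1  {7,8}:2
  |U|=3: {3,5,7}:3  {3,7,8}:3  {4,6,8}:1  {5,6,8}:3  {5,7,8}:6  {6,7,8}:3
  |U|=4: {2,4,6,8}:1  {3,5,7,8}:12  {3,6,7,8}:6  {4,5,6,8}:4  {4,6,7,8}:4  {5,6,7,8}:12
  |U|=5: {1,2,4,6,8}:1  {2,4,5,6,8}:5  {2,4,6,7,8}:5  {3,4,6,7,8}:10  {3,5,6,7,8}:30  {4,5,6,7,8}:20
  |U|=6: {0,1,2,4,6,8}:1  {1,2,4,5,6,8}:6  {1,2,4,6,7,8}:6  {2,3,4,6,7,8}:15  {2,4,5,6,7,8}:30  {3,4,5,6,7,8}:60
  |U|=7: {0,1,2,4,5,6,8}:7  {0,1,2,4,6,7,8}:7  {1,2,3,4,6,7,8}:21  {1,2,4,5,6,7,8}:42  {2,3,4,5,6,7,8}:105
  start at 0(r): 168
  start at 3(p): 56
  start at 5(q): 28
sum over floor = 252

252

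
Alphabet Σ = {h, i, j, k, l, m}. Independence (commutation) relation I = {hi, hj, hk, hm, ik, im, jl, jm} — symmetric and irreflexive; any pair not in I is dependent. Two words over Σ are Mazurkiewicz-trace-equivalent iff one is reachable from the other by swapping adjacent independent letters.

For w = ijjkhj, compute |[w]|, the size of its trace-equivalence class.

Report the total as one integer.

6

0(i) covers ∅
1(j) covers 0:i
2(j) covers 1:j
3(k) covers 2:j
4(h) covers ∅
5(j) covers 3:k
floor of heap: 0:i, 4:h
completions by unplaced set U, small U first (add the entries for U minus each lowest piece of U):
  |U|=1: {4}:1  {5}:1
  |U|=2: {3,5}:1  {4,5}:2
  |U|=3: {2,3,5}:1  {3,4,5}:3
  |U|=4: {1,2,3,5}:1  {2,3,4,5}:4
  start at 0(i): 5
  start at 4(h): 1
sum over floor = 6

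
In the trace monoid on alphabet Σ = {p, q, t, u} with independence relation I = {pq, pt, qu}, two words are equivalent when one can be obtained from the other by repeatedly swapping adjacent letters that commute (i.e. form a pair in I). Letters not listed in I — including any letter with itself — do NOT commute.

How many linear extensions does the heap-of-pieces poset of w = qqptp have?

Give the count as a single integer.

10

drop 0:q onto floor
drop 1:q onto {0:q}
drop 2:p onto floor
drop 3:t onto {1:q}
drop 4:p onto {2:p}
ground layer = {0:q, 2:p}
drop-orders for the pieces not yet dropped (sum over which currently-grounded one goes next):
  1 to go: {3} 1  {4} 1
  2 to go: {1,3} 1  {2,4} 1  {3,4} 2
  3 to go: {0,1,3} 1  {1,3,4} 3  {2,3,4} 3
  if 0:q drops first: 6 orders
  if 2:p drops first: 4 orders
heap linearizations: 10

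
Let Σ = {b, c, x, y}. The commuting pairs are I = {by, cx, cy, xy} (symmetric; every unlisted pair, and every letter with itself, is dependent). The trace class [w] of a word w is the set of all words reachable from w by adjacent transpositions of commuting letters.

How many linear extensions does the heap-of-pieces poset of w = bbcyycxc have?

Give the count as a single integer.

0(b) covers ∅
1(b) covers 0:b
2(c) covers 1:b
3(y) covers ∅
4(y) covers 3:y
5(c) covers 2:c
6(x) covers 1:b
7(c) covers 5:c
floor of heap: 0:b, 3:y
completions by unplaced set U, small U first (add the entries for U minus each lowest piece of U):
  |U|=1: {4}:1  {6}:1  {7}:1
  |U|=2: {3,4}:1  {4,6}:2  {4,7}:2  {5,7}:1  {6,7}:2
  |U|=3: {2,5,7}:1  {3,4,6}:3  {3,4,7}:3  {4,5,7}:3  {4,6,7}:6  {5,6,7}:3
  |U|=4: {2,4,5,7}:4  {2,5,6,7}:4  {3,4,5,7}:6  {3,4,6,7}:12  {4,5,6,7}:12
  |U|=5: {1,2,5,6,7}:4  {2,3,4,5,7}:10  {2,4,5,6,7}:20  {3,4,5,6,7}:30
  |U|=6: {0,1,2,5,6,7}:4  {1,2,4,5,6,7}:24  {2,3,4,5,6,7}:60
  start at 0(b): 84
  start at 3(y): 28
sum over floor = 112

112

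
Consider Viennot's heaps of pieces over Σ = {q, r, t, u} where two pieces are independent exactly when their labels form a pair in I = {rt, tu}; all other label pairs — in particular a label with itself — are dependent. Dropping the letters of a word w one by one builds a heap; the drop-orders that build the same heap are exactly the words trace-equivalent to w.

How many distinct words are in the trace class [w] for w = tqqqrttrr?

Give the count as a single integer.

0(t) covers ∅
1(q) covers 0:t
2(q) covers 1:q
3(q) covers 2:q
4(r) covers 3:q
5(t) covers 3:q
6(t) covers 5:t
7(r) covers 4:r
8(r) covers 7:r
floor of heap: 0:t
completions by unplaced set U, small U first (add the entries for U minus each lowest piece of U):
  |U|=1: {6}:1  {8}:1
  |U|=2: {5,6}:1  {6,8}:2  {7,8}:1
  |U|=3: {4,7,8}:1  {5,6,8}:3  {6,7,8}:3
  |U|=4: {4,6,7,8}:4  {5,6,7,8}:6
  |U|=5: {4,5,6,7,8}:10
  |U|=6: {3,4,5,6,7,8}:10
  |U|=7: {2,3,4,5,6,7,8}:10
  start at 0(t): 10

10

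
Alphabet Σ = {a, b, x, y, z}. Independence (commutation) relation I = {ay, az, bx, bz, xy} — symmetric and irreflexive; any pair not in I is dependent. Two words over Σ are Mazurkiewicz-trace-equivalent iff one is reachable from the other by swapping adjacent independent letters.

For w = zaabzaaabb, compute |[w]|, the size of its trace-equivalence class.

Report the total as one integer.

45

piece 0:z — minimal
piece 1:a — minimal
piece 2:a rests on {1:a}
piece 3:b rests on {2:a}
piece 4:z rests on {0:z}
piece 5:a rests on {3:b}
piece 6:a rests on {5:a}
piece 7:a rests on {6:a}
piece 8:b rests on {7:a}
piece 9:b rests on {8:b}
minimal pieces: {0:z, 1:a}
ways to finish when only these pieces remain (= sum over removing one remaining piece with nothing left below it):
  1 left: {4}→1  {9}→1
  2 left: {0,4}→1  {4,9}→2  {8,9}→1
  3 left: {0,4,9}→3  {4,8,9}→3  {7,8,9}→1
  4 left: {0,4,8,9}→6  {4,7,8,9}→4  {6,7,8,9}→1
  5 left: {0,4,7,8,9}→10  {4,6,7,8,9}→5  {5,6,7,8,9}→1
  6 left: {0,4,6,7,8,9}→15  {3,5,6,7,8,9}→1  {4,5,6,7,8,9}→6
  7 left: {0,4,5,6,7,8,9}→21  {2,3,5,6,7,8,9}→1  {3,4,5,6,7,8,9}→7
  8 left: {0,3,4,5,6,7,8,9}→28  {1,2,3,5,6,7,8,9}→1  {2,3,4,5,6,7,8,9}→8
  placing 0:z first → 9 extensions
  placing 1:a first → 36 extensions
total linear extensions = 45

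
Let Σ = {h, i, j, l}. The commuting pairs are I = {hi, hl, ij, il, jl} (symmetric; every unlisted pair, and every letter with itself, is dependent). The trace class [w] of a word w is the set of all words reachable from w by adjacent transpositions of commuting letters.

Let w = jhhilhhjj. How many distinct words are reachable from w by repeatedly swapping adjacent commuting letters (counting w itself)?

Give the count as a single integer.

72

drop 0:j onto floor
drop 1:h onto {0:j}
drop 2:h onto {1:h}
drop 3:i onto floor
drop 4:l onto floor
drop 5:h onto {2:h}
drop 6:h onto {5:h}
drop 7:j onto {6:h}
drop 8:j onto {7:j}
ground layer = {0:j, 3:i, 4:l}
drop-orders for the pieces not yet dropped (sum over which currently-grounded one goes next):
  1 to go: {3} 1  {4} 1  {8} 1
  2 to go: {3,4} 2  {3,8} 2  {4,8} 2  {7,8} 1
  3 to go: {3,4,8} 6  {3,7,8} 3  {4,7,8} 3  {6,7,8} 1
  4 to go: {3,4,7,8} 12  {3,6,7,8} 4  {4,6,7,8} 4  {5,6,7,8} 1
  5 to go: {2,5,6,7,8} 1  {3,4,6,7,8} 20  {3,5,6,7,8} 5  {4,5,6,7,8} 5
  6 to go: {1,2,5,6,7,8} 1  {2,3,5,6,7,8} 6  {2,4,5,6,7,8} 6  {3,4,5,6,7,8} 30
  7 to go: {0,1,2,5,6,7,8} 1  {1,2,3,5,6,7,8} 7  {1,2,4,5,6,7,8} 7  {2,3,4,5,6,7,8} 42
  if 0:j drops first: 56 orders
  if 3:i drops first: 8 orders
  if 4:l drops first: 8 orders
heap linearizations: 72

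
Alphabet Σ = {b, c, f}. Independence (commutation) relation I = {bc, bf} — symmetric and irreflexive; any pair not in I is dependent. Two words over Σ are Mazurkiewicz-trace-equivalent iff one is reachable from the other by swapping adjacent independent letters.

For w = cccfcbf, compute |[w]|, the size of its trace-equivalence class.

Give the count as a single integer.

#0=c has no predecessor
#1=c depends on [0:c]
#2=c depends on [1:c]
#3=f depends on [2:c]
#4=c depends on [3:f]
#5=b has no predecessor
#6=f depends on [4:c]
sources: [0:c, 5:b]
N(rest) = Σ N(rest − s) over sources s of rest; N(one piece) = 1:
  size 1 → [5]=1  [6]=1
  size 2 → [4,6]=1  [5,6]=2
  size 3 → [3,4,6]=1  [4,5,6]=3
  size 4 → [2,3,4,6]=1  [3,4,5,6]=4
  size 5 → [1,2,3,4,6]=1  [2,3,4,5,6]=5
  first=0(c) contributes 6
  first=5(b) contributes 1
|[w]| = 7

7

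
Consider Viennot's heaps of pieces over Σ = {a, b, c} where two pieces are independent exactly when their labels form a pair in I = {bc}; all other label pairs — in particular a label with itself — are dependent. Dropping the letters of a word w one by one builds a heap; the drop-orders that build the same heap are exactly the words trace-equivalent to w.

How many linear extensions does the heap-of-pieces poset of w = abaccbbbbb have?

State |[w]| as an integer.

piece 0:a — minimal
piece 1:b rests on {0:a}
piece 2:a rests on {1:b}
piece 3:c rests on {2:a}
piece 4:c rests on {3:c}
piece 5:b rests on {2:a}
piece 6:b rests on {5:b}
piece 7:b rests on {6:b}
piece 8:b rests on {7:b}
piece 9:b rests on {8:b}
minimal pieces: {0:a}
ways to finish when only these pieces remain (= sum over removing one remaining piece with nothing left below it):
  1 left: {4}→1  {9}→1
  2 left: {3,4}→1  {4,9}→2  {8,9}→1
  3 left: {3,4,9}→3  {4,8,9}→3  {7,8,9}→1
  4 left: {3,4,8,9}→6  {4,7,8,9}→4  {6,7,8,9}→1
  5 left: {3,4,7,8,9}→10  {4,6,7,8,9}→5  {5,6,7,8,9}→1
  6 left: {3,4,6,7,8,9}→15  {4,5,6,7,8,9}→6
  7 left: {3,4,5,6,7,8,9}→21
  8 left: {2,3,4,5,6,7,8,9}→21
  placing 0:a first → 21 extensions

21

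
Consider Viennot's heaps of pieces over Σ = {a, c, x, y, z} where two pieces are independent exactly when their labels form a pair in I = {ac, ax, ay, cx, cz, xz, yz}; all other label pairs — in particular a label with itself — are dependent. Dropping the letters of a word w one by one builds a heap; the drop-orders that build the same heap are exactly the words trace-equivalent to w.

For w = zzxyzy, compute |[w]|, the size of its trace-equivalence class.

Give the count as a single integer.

20

piece 0:z — minimal
piece 1:z rests on {0:z}
piece 2:x — minimal
piece 3:y rests on {2:x}
piece 4:z rests on {1:z}
piece 5:y rests on {3:y}
minimal pieces: {0:z, 2:x}
ways to finish when only these pieces remain (= sum over removing one remaining piece with nothing left below it):
  1 left: {4}→1  {5}→1
  2 left: {1,4}→1  {3,5}→1  {4,5}→2
  3 left: {0,1,4}→1  {1,4,5}→3  {2,3,5}→1  {3,4,5}→3
  4 left: {0,1,4,5}→4  {1,3,4,5}→6  {2,3,4,5}→4
  placing 0:z first → 10 extensions
  placing 2:x first → 10 extensions
total linear extensions = 20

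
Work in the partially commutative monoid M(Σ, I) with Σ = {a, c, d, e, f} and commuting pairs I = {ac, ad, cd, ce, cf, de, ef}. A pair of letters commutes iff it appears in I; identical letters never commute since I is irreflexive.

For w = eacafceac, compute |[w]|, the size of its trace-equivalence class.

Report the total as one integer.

168

0(e) covers ∅
1(a) covers 0:e
2(c) covers ∅
3(a) covers 1:a
4(f) covers 3:a
5(c) covers 2:c
6(e) covers 3:a
7(a) covers 4:f, 6:e
8(c) covers 5:c
floor of heap: 0:e, 2:c
completions by unplaced set U, small U first (add the entries for U minus each lowest piece of U):
  |U|=1: {7}:1  {8}:1
  |U|=2: {4,7}:1  {5,8}:1  {6,7}:1  {7,8}:2
  |U|=3: {2,5,8}:1  {4,6,7}:2  {4,7,8}:3  {5,7,8}:3  {6,7,8}:3
  |U|=4: {2,5,7,8}:4  {3,4,6,7}:2  {4,5,7,8}:6  {4,6,7,8}:8  {5,6,7,8}:6
  |U|=5: {1,3,4,6,7}:2  {2,4,5,7,8}:10  {2,5,6,7,8}:10  {3,4,6,7,8}:10  {4,5,6,7,8}:20
  |U|=6: {0,1,3,4,6,7}:2  {1,3,4,6,7,8}:12  {2,4,5,6,7,8}:40  {3,4,5,6,7,8}:30
  |U|=7: {0,1,3,4,6,7,8}:14  {1,3,4,5,6,7,8}:42  {2,3,4,5,6,7,8}:70
  start at 0(e): 112
  start at 2(c): 56
sum over floor = 168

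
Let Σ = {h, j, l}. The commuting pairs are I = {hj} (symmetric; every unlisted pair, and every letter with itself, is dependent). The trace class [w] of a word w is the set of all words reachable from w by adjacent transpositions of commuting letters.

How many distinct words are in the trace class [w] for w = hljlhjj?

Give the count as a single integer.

3

drop 0:h onto floor
drop 1:l onto {0:h}
drop 2:j onto {1:l}
drop 3:l onto {2:j}
drop 4:h onto {3:l}
drop 5:j onto {3:l}
drop 6:j onto {5:j}
ground layer = {0:h}
drop-orders for the pieces not yet dropped (sum over which currently-grounded one goes next):
  1 to go: {4} 1  {6} 1
  2 to go: {4,6} 2  {5,6} 1
  3 to go: {4,5,6} 3
  4 to go: {3,4,5,6} 3
  5 to go: {2,3,4,5,6} 3
  if 0:h drops first: 3 orders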